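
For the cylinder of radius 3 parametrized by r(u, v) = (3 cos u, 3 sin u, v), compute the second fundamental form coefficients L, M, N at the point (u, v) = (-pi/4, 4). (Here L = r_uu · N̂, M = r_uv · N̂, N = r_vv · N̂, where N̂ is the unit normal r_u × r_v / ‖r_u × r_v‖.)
L = -3;  M = 0;  N = 0

Compute the unit normal N̂(u, v) = (cos(u), sin(u), 0), and the second partials r_uu, r_uv, r_vv. Take dot products:
  L(u, v) = r_uu · N̂ = -3,
  M(u, v) = r_uv · N̂ = 0,
  N(u, v) = r_vv · N̂ = 0.
Evaluating at (u, v) = (-pi/4, 4):
  L = -3, M = 0, N = 0.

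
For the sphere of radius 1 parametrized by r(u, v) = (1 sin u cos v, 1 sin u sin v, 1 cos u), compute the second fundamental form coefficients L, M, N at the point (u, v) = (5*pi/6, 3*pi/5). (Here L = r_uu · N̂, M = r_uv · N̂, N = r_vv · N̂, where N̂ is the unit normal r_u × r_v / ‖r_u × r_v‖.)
L = -1;  M = 0;  N = -1/4

Compute the unit normal N̂(u, v) = (sin(u)^2*cos(v)/Abs(sin(u)), sin(u)^2*sin(v)/Abs(sin(u)), sin(2*u)/(2*Abs(sin(u)))), and the second partials r_uu, r_uv, r_vv. Take dot products:
  L(u, v) = r_uu · N̂ = -sin(u)/Abs(sin(u)),
  M(u, v) = r_uv · N̂ = 0,
  N(u, v) = r_vv · N̂ = -sin(u)^3/Abs(sin(u)).
Evaluating at (u, v) = (5*pi/6, 3*pi/5):
  L = -1, M = 0, N = -1/4.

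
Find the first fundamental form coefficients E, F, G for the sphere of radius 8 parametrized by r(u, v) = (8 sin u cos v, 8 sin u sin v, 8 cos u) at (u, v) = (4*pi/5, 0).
E = 64;  F = 0;  G = 40 - 8*sqrt(5)

Partials: r_u = (8*cos(u)*cos(v), 8*sin(v)*cos(u), -8*sin(u)), r_v = (-8*sin(u)*sin(v), 8*sin(u)*cos(v), 0). As functions of (u, v):
  E = r_u · r_u = 64,
  F = r_u · r_v = 0,
  G = r_v · r_v = 64*sin(u)^2.
Evaluating at (u, v) = (4*pi/5, 0): E = 64, F = 0, G = 40 - 8*sqrt(5).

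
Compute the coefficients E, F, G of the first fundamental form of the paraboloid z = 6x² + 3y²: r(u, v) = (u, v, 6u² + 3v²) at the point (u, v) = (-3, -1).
E = 1297;  F = 216;  G = 37

Partials: r_u = (1, 0, 12*u), r_v = (0, 1, 6*v). As functions of (u, v):
  E = r_u · r_u = 144*u^2 + 1,
  F = r_u · r_v = 72*u*v,
  G = r_v · r_v = 36*v^2 + 1.
Evaluating at (u, v) = (-3, -1): E = 1297, F = 216, G = 37.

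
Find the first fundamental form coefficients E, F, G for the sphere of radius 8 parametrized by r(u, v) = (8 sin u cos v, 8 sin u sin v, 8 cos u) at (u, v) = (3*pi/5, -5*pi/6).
E = 64;  F = 0;  G = 8*sqrt(5) + 40

Partials: r_u = (8*cos(u)*cos(v), 8*sin(v)*cos(u), -8*sin(u)), r_v = (-8*sin(u)*sin(v), 8*sin(u)*cos(v), 0). As functions of (u, v):
  E = r_u · r_u = 64,
  F = r_u · r_v = 0,
  G = r_v · r_v = 64*sin(u)^2.
Evaluating at (u, v) = (3*pi/5, -5*pi/6): E = 64, F = 0, G = 8*sqrt(5) + 40.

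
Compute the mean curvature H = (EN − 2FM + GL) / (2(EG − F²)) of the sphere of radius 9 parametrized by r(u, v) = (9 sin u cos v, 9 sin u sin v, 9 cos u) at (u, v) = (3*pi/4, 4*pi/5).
H = -1/9

With E = 81, F = 0, G = 81*sin(u)^2, L = -9*sin(u)/Abs(sin(u)), M = 0, N = -9*sin(u)^3/Abs(sin(u)), assemble
  H = (EN − 2FM + GL) / (2(EG − F²)) = -sin(u)/(9*Abs(sin(u))).
At (u, v) = (3*pi/4, 4*pi/5): H = -1/9.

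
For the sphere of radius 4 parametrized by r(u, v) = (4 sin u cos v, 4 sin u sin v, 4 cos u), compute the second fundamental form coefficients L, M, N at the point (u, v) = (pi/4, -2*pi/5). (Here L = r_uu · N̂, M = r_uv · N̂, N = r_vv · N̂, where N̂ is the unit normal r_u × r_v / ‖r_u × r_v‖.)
L = -4;  M = 0;  N = -2

Compute the unit normal N̂(u, v) = (sin(u)^2*cos(v)/Abs(sin(u)), sin(u)^2*sin(v)/Abs(sin(u)), sin(2*u)/(2*Abs(sin(u)))), and the second partials r_uu, r_uv, r_vv. Take dot products:
  L(u, v) = r_uu · N̂ = -4*sin(u)/Abs(sin(u)),
  M(u, v) = r_uv · N̂ = 0,
  N(u, v) = r_vv · N̂ = -4*sin(u)^3/Abs(sin(u)).
Evaluating at (u, v) = (pi/4, -2*pi/5):
  L = -4, M = 0, N = -2.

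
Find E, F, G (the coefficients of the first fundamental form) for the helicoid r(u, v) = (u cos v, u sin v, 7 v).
E = 1;  F = 0;  G = u^2 + 49

Compute partials: r_u = (cos(v), sin(v), 0), r_v = (-u*sin(v), u*cos(v), 7). Then
  E = r_u · r_u = 1,
  F = r_u · r_v = 0,
  G = r_v · r_v = u^2 + 49.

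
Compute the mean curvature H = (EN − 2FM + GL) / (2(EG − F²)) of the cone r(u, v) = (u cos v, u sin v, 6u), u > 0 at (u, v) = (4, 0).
H = 3*sqrt(37)/148

With E = 37, F = 0, G = u^2, L = 0, M = 0, N = 6*sqrt(37)*u^2/(37*Abs(u)), assemble
  H = (EN − 2FM + GL) / (2(EG − F²)) = 3*sqrt(37)/(37*Abs(u)).
At (u, v) = (4, 0): H = 3*sqrt(37)/148.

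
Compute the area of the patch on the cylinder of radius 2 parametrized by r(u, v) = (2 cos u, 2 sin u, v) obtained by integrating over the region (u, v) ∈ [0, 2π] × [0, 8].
Area = 32*pi

Area = ∫∫ √(EG − F²) du dv with √(EG − F²) = 2. Integrating over [0, 2π] × [0, 8] gives 32*pi.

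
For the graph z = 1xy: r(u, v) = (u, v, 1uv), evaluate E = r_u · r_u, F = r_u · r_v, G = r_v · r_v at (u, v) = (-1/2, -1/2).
E = 5/4;  F = 1/4;  G = 5/4

Partials: r_u = (1, 0, v), r_v = (0, 1, u). As functions of (u, v):
  E = r_u · r_u = v^2 + 1,
  F = r_u · r_v = u*v,
  G = r_v · r_v = u^2 + 1.
Evaluating at (u, v) = (-1/2, -1/2): E = 5/4, F = 1/4, G = 5/4.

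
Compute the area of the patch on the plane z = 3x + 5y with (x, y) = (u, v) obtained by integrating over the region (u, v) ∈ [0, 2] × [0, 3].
Area = 6*sqrt(35)

Area = ∫∫ √(EG − F²) du dv with √(EG − F²) = sqrt(35). Integrating over [0, 2] × [0, 3] gives 6*sqrt(35).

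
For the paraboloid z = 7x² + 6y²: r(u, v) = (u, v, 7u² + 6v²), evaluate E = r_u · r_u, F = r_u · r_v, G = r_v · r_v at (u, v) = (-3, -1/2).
E = 1765;  F = 252;  G = 37

Partials: r_u = (1, 0, 14*u), r_v = (0, 1, 12*v). As functions of (u, v):
  E = r_u · r_u = 196*u^2 + 1,
  F = r_u · r_v = 168*u*v,
  G = r_v · r_v = 144*v^2 + 1.
Evaluating at (u, v) = (-3, -1/2): E = 1765, F = 252, G = 37.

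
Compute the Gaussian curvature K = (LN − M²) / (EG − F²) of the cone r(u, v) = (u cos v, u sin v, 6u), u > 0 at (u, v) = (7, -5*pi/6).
K = 0

Coefficients of the first fundamental form: E = 37, F = 0, G = u^2.
Coefficients of the second fundamental form: L = 0, M = 0, N = 6*sqrt(37)*u^2/(37*Abs(u)).
Assemble K = (LN − M²)/(EG − F²) = 0. At (u, v) = (7, -5*pi/6): K = 0.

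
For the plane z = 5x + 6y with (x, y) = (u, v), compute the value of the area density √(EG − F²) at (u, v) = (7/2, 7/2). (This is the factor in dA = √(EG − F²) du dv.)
√(EG − F²)|_{(7/2, 7/2)} = sqrt(62)

E = 26, F = 30, G = 37, so EG − F² = 62. Taking the positive square root: √(EG − F²) = sqrt(62). At (u, v) = (7/2, 7/2): sqrt(62).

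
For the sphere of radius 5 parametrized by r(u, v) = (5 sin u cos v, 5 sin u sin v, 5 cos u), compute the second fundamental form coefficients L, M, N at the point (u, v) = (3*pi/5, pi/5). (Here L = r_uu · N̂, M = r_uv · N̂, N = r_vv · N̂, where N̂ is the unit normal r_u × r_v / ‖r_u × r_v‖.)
L = -5;  M = 0;  N = -25/8 - 5*sqrt(5)/8

Compute the unit normal N̂(u, v) = (sin(u)^2*cos(v)/Abs(sin(u)), sin(u)^2*sin(v)/Abs(sin(u)), sin(2*u)/(2*Abs(sin(u)))), and the second partials r_uu, r_uv, r_vv. Take dot products:
  L(u, v) = r_uu · N̂ = -5*sin(u)/Abs(sin(u)),
  M(u, v) = r_uv · N̂ = 0,
  N(u, v) = r_vv · N̂ = -5*sin(u)^3/Abs(sin(u)).
Evaluating at (u, v) = (3*pi/5, pi/5):
  L = -5, M = 0, N = -25/8 - 5*sqrt(5)/8.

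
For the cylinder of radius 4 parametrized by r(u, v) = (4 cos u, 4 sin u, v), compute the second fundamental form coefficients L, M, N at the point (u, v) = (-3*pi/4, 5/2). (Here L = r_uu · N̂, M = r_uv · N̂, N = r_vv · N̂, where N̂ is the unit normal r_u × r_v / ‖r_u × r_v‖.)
L = -4;  M = 0;  N = 0

Compute the unit normal N̂(u, v) = (cos(u), sin(u), 0), and the second partials r_uu, r_uv, r_vv. Take dot products:
  L(u, v) = r_uu · N̂ = -4,
  M(u, v) = r_uv · N̂ = 0,
  N(u, v) = r_vv · N̂ = 0.
Evaluating at (u, v) = (-3*pi/4, 5/2):
  L = -4, M = 0, N = 0.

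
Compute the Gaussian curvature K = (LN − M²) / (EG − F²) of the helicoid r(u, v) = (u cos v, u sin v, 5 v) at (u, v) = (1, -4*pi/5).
K = -25/676

Coefficients of the first fundamental form: E = 1, F = 0, G = u^2 + 25.
Coefficients of the second fundamental form: L = 0, M = -5/sqrt(u^2 + 25), N = 0.
Assemble K = (LN − M²)/(EG − F²) = -25/(u^2 + 25)^2. At (u, v) = (1, -4*pi/5): K = -25/676.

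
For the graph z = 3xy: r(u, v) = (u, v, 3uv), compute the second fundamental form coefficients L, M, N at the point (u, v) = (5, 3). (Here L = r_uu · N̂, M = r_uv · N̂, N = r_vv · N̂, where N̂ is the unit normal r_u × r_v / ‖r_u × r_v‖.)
L = 0;  M = 3*sqrt(307)/307;  N = 0

Compute the unit normal N̂(u, v) = (-3*v/sqrt(9*u^2 + 9*v^2 + 1), -3*u/sqrt(9*u^2 + 9*v^2 + 1), 1/sqrt(9*u^2 + 9*v^2 + 1)), and the second partials r_uu, r_uv, r_vv. Take dot products:
  L(u, v) = r_uu · N̂ = 0,
  M(u, v) = r_uv · N̂ = 3/sqrt(9*u^2 + 9*v^2 + 1),
  N(u, v) = r_vv · N̂ = 0.
Evaluating at (u, v) = (5, 3):
  L = 0, M = 3*sqrt(307)/307, N = 0.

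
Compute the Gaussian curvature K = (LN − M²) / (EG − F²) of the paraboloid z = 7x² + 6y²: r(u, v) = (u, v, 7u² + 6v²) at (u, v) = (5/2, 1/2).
K = 42/398161

Coefficients of the first fundamental form: E = 196*u^2 + 1, F = 168*u*v, G = 144*v^2 + 1.
Coefficients of the second fundamental form: L = 14/sqrt(196*u^2 + 144*v^2 + 1), M = 0, N = 12/sqrt(196*u^2 + 144*v^2 + 1).
Assemble K = (LN − M²)/(EG − F²) = 168/(38416*u^4 + 56448*u^2*v^2 + 392*u^2 + 20736*v^4 + 288*v^2 + 1). At (u, v) = (5/2, 1/2): K = 42/398161.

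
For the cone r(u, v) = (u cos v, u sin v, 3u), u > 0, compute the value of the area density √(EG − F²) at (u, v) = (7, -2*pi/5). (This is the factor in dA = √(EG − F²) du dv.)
√(EG − F²)|_{(7, -2*pi/5)} = 7*sqrt(10)

E = 10, F = 0, G = u^2, so EG − F² = 10*u^2. Taking the positive square root: √(EG − F²) = sqrt(10)*Abs(u). At (u, v) = (7, -2*pi/5): 7*sqrt(10).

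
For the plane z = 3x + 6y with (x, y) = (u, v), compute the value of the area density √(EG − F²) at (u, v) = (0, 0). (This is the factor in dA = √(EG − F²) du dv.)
√(EG − F²)|_{(0, 0)} = sqrt(46)

E = 10, F = 18, G = 37, so EG − F² = 46. Taking the positive square root: √(EG − F²) = sqrt(46). At (u, v) = (0, 0): sqrt(46).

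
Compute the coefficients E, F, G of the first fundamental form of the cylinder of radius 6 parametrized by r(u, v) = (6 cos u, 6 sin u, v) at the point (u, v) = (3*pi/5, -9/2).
E = 36;  F = 0;  G = 1

Partials: r_u = (-6*sin(u), 6*cos(u), 0), r_v = (0, 0, 1). As functions of (u, v):
  E = r_u · r_u = 36,
  F = r_u · r_v = 0,
  G = r_v · r_v = 1.
Evaluating at (u, v) = (3*pi/5, -9/2): E = 36, F = 0, G = 1.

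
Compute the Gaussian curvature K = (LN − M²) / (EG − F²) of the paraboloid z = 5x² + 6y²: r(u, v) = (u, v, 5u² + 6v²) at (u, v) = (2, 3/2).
K = 24/105125

Coefficients of the first fundamental form: E = 100*u^2 + 1, F = 120*u*v, G = 144*v^2 + 1.
Coefficients of the second fundamental form: L = 10/sqrt(100*u^2 + 144*v^2 + 1), M = 0, N = 12/sqrt(100*u^2 + 144*v^2 + 1).
Assemble K = (LN − M²)/(EG − F²) = 120/(10000*u^4 + 28800*u^2*v^2 + 200*u^2 + 20736*v^4 + 288*v^2 + 1). At (u, v) = (2, 3/2): K = 24/105125.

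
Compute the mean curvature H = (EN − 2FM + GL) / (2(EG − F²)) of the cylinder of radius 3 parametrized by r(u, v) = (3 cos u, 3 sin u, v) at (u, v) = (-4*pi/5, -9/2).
H = -1/6

With E = 9, F = 0, G = 1, L = -3, M = 0, N = 0, assemble
  H = (EN − 2FM + GL) / (2(EG − F²)) = -1/6.
At (u, v) = (-4*pi/5, -9/2): H = -1/6.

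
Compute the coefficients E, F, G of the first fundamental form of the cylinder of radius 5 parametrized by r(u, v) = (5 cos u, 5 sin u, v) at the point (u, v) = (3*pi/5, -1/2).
E = 25;  F = 0;  G = 1

Partials: r_u = (-5*sin(u), 5*cos(u), 0), r_v = (0, 0, 1). As functions of (u, v):
  E = r_u · r_u = 25,
  F = r_u · r_v = 0,
  G = r_v · r_v = 1.
Evaluating at (u, v) = (3*pi/5, -1/2): E = 25, F = 0, G = 1.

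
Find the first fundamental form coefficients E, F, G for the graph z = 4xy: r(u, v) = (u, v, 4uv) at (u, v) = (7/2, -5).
E = 401;  F = -280;  G = 197

Partials: r_u = (1, 0, 4*v), r_v = (0, 1, 4*u). As functions of (u, v):
  E = r_u · r_u = 16*v^2 + 1,
  F = r_u · r_v = 16*u*v,
  G = r_v · r_v = 16*u^2 + 1.
Evaluating at (u, v) = (7/2, -5): E = 401, F = -280, G = 197.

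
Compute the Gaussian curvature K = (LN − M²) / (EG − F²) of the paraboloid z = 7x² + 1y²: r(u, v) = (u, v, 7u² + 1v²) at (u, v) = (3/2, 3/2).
K = 28/203401

Coefficients of the first fundamental form: E = 196*u^2 + 1, F = 28*u*v, G = 4*v^2 + 1.
Coefficients of the second fundamental form: L = 14/sqrt(196*u^2 + 4*v^2 + 1), M = 0, N = 2/sqrt(196*u^2 + 4*v^2 + 1).
Assemble K = (LN − M²)/(EG − F²) = 28/(38416*u^4 + 1568*u^2*v^2 + 392*u^2 + 16*v^4 + 8*v^2 + 1). At (u, v) = (3/2, 3/2): K = 28/203401.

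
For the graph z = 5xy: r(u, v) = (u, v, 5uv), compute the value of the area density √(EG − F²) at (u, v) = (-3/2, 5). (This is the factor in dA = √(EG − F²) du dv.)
√(EG − F²)|_{(-3/2, 5)} = sqrt(2729)/2

E = 25*v^2 + 1, F = 25*u*v, G = 25*u^2 + 1, so EG − F² = 25*u^2 + 25*v^2 + 1. Taking the positive square root: √(EG − F²) = sqrt(25*u^2 + 25*v^2 + 1). At (u, v) = (-3/2, 5): sqrt(2729)/2.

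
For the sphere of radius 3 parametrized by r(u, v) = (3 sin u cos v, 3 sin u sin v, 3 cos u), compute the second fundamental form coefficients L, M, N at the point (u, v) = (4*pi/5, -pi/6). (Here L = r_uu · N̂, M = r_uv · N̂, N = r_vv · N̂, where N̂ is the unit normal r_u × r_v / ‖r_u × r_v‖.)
L = -3;  M = 0;  N = -15/8 + 3*sqrt(5)/8

Compute the unit normal N̂(u, v) = (sin(u)^2*cos(v)/Abs(sin(u)), sin(u)^2*sin(v)/Abs(sin(u)), sin(2*u)/(2*Abs(sin(u)))), and the second partials r_uu, r_uv, r_vv. Take dot products:
  L(u, v) = r_uu · N̂ = -3*sin(u)/Abs(sin(u)),
  M(u, v) = r_uv · N̂ = 0,
  N(u, v) = r_vv · N̂ = -3*sin(u)^3/Abs(sin(u)).
Evaluating at (u, v) = (4*pi/5, -pi/6):
  L = -3, M = 0, N = -15/8 + 3*sqrt(5)/8.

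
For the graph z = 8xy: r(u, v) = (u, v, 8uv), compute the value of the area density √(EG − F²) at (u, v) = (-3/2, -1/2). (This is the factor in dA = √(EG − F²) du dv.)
√(EG − F²)|_{(-3/2, -1/2)} = sqrt(161)

E = 64*v^2 + 1, F = 64*u*v, G = 64*u^2 + 1, so EG − F² = 64*u^2 + 64*v^2 + 1. Taking the positive square root: √(EG − F²) = sqrt(64*u^2 + 64*v^2 + 1). At (u, v) = (-3/2, -1/2): sqrt(161).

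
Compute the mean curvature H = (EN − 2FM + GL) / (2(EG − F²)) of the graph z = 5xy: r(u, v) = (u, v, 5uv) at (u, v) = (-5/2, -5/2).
H = -3125*sqrt(1254)/786258

With E = 25*v^2 + 1, F = 25*u*v, G = 25*u^2 + 1, L = 0, M = 5/sqrt(25*u^2 + 25*v^2 + 1), N = 0, assemble
  H = (EN − 2FM + GL) / (2(EG − F²)) = -125*u*v/(25*u^2 + 25*v^2 + 1)^(3/2).
At (u, v) = (-5/2, -5/2): H = -3125*sqrt(1254)/786258.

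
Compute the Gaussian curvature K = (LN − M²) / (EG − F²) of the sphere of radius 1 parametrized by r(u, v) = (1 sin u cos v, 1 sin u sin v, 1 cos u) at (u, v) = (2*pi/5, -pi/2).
K = 1

Coefficients of the first fundamental form: E = 1, F = 0, G = sin(u)^2.
Coefficients of the second fundamental form: L = -sin(u)/Abs(sin(u)), M = 0, N = -sin(u)^3/Abs(sin(u)).
Assemble K = (LN − M²)/(EG − F²) = 1. At (u, v) = (2*pi/5, -pi/2): K = 1.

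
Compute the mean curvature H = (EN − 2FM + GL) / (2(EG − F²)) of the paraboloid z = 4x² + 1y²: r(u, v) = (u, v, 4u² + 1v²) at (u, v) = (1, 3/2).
H = 105*sqrt(74)/5476

With E = 64*u^2 + 1, F = 16*u*v, G = 4*v^2 + 1, L = 8/sqrt(64*u^2 + 4*v^2 + 1), M = 0, N = 2/sqrt(64*u^2 + 4*v^2 + 1), assemble
  H = (EN − 2FM + GL) / (2(EG − F²)) = (64*u^2 + 16*v^2 + 5)/(64*u^2 + 4*v^2 + 1)^(3/2).
At (u, v) = (1, 3/2): H = 105*sqrt(74)/5476.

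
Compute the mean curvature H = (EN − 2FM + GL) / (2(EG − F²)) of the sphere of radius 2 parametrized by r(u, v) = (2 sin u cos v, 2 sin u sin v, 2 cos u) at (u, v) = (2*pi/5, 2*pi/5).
H = -1/2

With E = 4, F = 0, G = 4*sin(u)^2, L = -2*sin(u)/Abs(sin(u)), M = 0, N = -2*sin(u)^3/Abs(sin(u)), assemble
  H = (EN − 2FM + GL) / (2(EG − F²)) = -sin(u)/(2*Abs(sin(u))).
At (u, v) = (2*pi/5, 2*pi/5): H = -1/2.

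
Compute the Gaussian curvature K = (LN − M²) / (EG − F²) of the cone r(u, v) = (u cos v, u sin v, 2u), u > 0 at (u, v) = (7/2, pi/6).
K = 0

Coefficients of the first fundamental form: E = 5, F = 0, G = u^2.
Coefficients of the second fundamental form: L = 0, M = 0, N = 2*sqrt(5)*u^2/(5*Abs(u)).
Assemble K = (LN − M²)/(EG − F²) = 0. At (u, v) = (7/2, pi/6): K = 0.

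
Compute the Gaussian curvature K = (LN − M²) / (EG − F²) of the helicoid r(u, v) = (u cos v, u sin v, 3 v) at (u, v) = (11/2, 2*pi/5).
K = -144/24649

Coefficients of the first fundamental form: E = 1, F = 0, G = u^2 + 9.
Coefficients of the second fundamental form: L = 0, M = -3/sqrt(u^2 + 9), N = 0.
Assemble K = (LN − M²)/(EG − F²) = -9/(u^2 + 9)^2. At (u, v) = (11/2, 2*pi/5): K = -144/24649.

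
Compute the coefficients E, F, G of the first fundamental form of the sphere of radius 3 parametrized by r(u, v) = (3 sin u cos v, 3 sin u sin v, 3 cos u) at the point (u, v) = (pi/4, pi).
E = 9;  F = 0;  G = 9/2

Partials: r_u = (3*cos(u)*cos(v), 3*sin(v)*cos(u), -3*sin(u)), r_v = (-3*sin(u)*sin(v), 3*sin(u)*cos(v), 0). As functions of (u, v):
  E = r_u · r_u = 9,
  F = r_u · r_v = 0,
  G = r_v · r_v = 9*sin(u)^2.
Evaluating at (u, v) = (pi/4, pi): E = 9, F = 0, G = 9/2.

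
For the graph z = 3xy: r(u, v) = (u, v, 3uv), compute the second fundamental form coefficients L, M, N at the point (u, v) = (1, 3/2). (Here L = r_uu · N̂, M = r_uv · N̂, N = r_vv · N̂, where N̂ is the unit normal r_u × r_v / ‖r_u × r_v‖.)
L = 0;  M = 6/11;  N = 0

Compute the unit normal N̂(u, v) = (-3*v/sqrt(9*u^2 + 9*v^2 + 1), -3*u/sqrt(9*u^2 + 9*v^2 + 1), 1/sqrt(9*u^2 + 9*v^2 + 1)), and the second partials r_uu, r_uv, r_vv. Take dot products:
  L(u, v) = r_uu · N̂ = 0,
  M(u, v) = r_uv · N̂ = 3/sqrt(9*u^2 + 9*v^2 + 1),
  N(u, v) = r_vv · N̂ = 0.
Evaluating at (u, v) = (1, 3/2):
  L = 0, M = 6/11, N = 0.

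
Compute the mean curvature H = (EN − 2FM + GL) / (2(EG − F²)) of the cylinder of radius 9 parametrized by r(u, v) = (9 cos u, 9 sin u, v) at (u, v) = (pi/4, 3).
H = -1/18

With E = 81, F = 0, G = 1, L = -9, M = 0, N = 0, assemble
  H = (EN − 2FM + GL) / (2(EG − F²)) = -1/18.
At (u, v) = (pi/4, 3): H = -1/18.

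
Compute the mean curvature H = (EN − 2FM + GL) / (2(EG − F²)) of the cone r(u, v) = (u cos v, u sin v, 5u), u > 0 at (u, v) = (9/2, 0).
H = 5*sqrt(26)/234

With E = 26, F = 0, G = u^2, L = 0, M = 0, N = 5*sqrt(26)*u^2/(26*Abs(u)), assemble
  H = (EN − 2FM + GL) / (2(EG − F²)) = 5*sqrt(26)/(52*Abs(u)).
At (u, v) = (9/2, 0): H = 5*sqrt(26)/234.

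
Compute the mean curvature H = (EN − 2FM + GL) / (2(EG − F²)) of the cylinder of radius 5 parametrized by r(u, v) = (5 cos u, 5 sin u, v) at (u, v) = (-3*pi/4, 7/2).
H = -1/10

With E = 25, F = 0, G = 1, L = -5, M = 0, N = 0, assemble
  H = (EN − 2FM + GL) / (2(EG − F²)) = -1/10.
At (u, v) = (-3*pi/4, 7/2): H = -1/10.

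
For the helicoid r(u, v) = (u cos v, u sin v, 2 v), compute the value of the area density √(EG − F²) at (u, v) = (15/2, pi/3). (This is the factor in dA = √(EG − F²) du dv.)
√(EG − F²)|_{(15/2, pi/3)} = sqrt(241)/2

E = 1, F = 0, G = u^2 + 4, so EG − F² = u^2 + 4. Taking the positive square root: √(EG − F²) = sqrt(u^2 + 4). At (u, v) = (15/2, pi/3): sqrt(241)/2.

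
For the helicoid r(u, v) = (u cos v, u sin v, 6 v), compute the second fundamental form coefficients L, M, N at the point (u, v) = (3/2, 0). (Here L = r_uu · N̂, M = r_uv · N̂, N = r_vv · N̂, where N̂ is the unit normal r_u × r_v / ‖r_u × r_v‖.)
L = 0;  M = -4*sqrt(17)/17;  N = 0

Compute the unit normal N̂(u, v) = (6*sin(v)/sqrt(u^2 + 36), -6*cos(v)/sqrt(u^2 + 36), u/sqrt(u^2 + 36)), and the second partials r_uu, r_uv, r_vv. Take dot products:
  L(u, v) = r_uu · N̂ = 0,
  M(u, v) = r_uv · N̂ = -6/sqrt(u^2 + 36),
  N(u, v) = r_vv · N̂ = 0.
Evaluating at (u, v) = (3/2, 0):
  L = 0, M = -4*sqrt(17)/17, N = 0.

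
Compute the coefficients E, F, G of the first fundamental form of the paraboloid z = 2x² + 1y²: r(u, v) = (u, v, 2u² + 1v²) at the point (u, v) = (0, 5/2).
E = 1;  F = 0;  G = 26

Partials: r_u = (1, 0, 4*u), r_v = (0, 1, 2*v). As functions of (u, v):
  E = r_u · r_u = 16*u^2 + 1,
  F = r_u · r_v = 8*u*v,
  G = r_v · r_v = 4*v^2 + 1.
Evaluating at (u, v) = (0, 5/2): E = 1, F = 0, G = 26.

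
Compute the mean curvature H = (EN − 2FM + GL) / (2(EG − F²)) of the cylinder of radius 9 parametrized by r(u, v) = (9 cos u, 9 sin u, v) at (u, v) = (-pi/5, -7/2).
H = -1/18

With E = 81, F = 0, G = 1, L = -9, M = 0, N = 0, assemble
  H = (EN − 2FM + GL) / (2(EG − F²)) = -1/18.
At (u, v) = (-pi/5, -7/2): H = -1/18.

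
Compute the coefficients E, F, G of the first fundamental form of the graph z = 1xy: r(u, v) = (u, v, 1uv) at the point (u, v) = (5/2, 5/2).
E = 29/4;  F = 25/4;  G = 29/4

Partials: r_u = (1, 0, v), r_v = (0, 1, u). As functions of (u, v):
  E = r_u · r_u = v^2 + 1,
  F = r_u · r_v = u*v,
  G = r_v · r_v = u^2 + 1.
Evaluating at (u, v) = (5/2, 5/2): E = 29/4, F = 25/4, G = 29/4.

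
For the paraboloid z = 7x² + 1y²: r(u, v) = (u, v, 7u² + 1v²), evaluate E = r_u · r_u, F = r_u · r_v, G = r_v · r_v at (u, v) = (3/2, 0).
E = 442;  F = 0;  G = 1

Partials: r_u = (1, 0, 14*u), r_v = (0, 1, 2*v). As functions of (u, v):
  E = r_u · r_u = 196*u^2 + 1,
  F = r_u · r_v = 28*u*v,
  G = r_v · r_v = 4*v^2 + 1.
Evaluating at (u, v) = (3/2, 0): E = 442, F = 0, G = 1.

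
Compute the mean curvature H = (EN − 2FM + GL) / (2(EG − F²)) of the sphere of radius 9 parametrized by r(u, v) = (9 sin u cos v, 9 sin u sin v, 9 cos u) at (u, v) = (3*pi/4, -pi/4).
H = -1/9

With E = 81, F = 0, G = 81*sin(u)^2, L = -9*sin(u)/Abs(sin(u)), M = 0, N = -9*sin(u)^3/Abs(sin(u)), assemble
  H = (EN − 2FM + GL) / (2(EG − F²)) = -sin(u)/(9*Abs(sin(u))).
At (u, v) = (3*pi/4, -pi/4): H = -1/9.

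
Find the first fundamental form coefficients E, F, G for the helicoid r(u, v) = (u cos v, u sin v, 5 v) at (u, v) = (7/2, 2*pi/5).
E = 1;  F = 0;  G = 149/4

Partials: r_u = (cos(v), sin(v), 0), r_v = (-u*sin(v), u*cos(v), 5). As functions of (u, v):
  E = r_u · r_u = 1,
  F = r_u · r_v = 0,
  G = r_v · r_v = u^2 + 25.
Evaluating at (u, v) = (7/2, 2*pi/5): E = 1, F = 0, G = 149/4.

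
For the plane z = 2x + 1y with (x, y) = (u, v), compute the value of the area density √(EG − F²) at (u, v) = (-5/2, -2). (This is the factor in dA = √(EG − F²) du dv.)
√(EG − F²)|_{(-5/2, -2)} = sqrt(6)

E = 5, F = 2, G = 2, so EG − F² = 6. Taking the positive square root: √(EG − F²) = sqrt(6). At (u, v) = (-5/2, -2): sqrt(6).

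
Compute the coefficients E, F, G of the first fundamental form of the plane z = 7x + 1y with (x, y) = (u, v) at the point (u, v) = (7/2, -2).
E = 50;  F = 7;  G = 2

Partials: r_u = (1, 0, 7), r_v = (0, 1, 1). As functions of (u, v):
  E = r_u · r_u = 50,
  F = r_u · r_v = 7,
  G = r_v · r_v = 2.
Evaluating at (u, v) = (7/2, -2): E = 50, F = 7, G = 2.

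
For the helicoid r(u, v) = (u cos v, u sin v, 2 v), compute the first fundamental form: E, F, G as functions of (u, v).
E = 1;  F = 0;  G = u^2 + 4

Compute partials: r_u = (cos(v), sin(v), 0), r_v = (-u*sin(v), u*cos(v), 2). Then
  E = r_u · r_u = 1,
  F = r_u · r_v = 0,
  G = r_v · r_v = u^2 + 4.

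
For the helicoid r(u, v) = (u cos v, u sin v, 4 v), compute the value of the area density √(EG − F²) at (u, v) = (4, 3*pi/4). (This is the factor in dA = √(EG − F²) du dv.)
√(EG − F²)|_{(4, 3*pi/4)} = 4*sqrt(2)

E = 1, F = 0, G = u^2 + 16, so EG − F² = u^2 + 16. Taking the positive square root: √(EG − F²) = sqrt(u^2 + 16). At (u, v) = (4, 3*pi/4): 4*sqrt(2).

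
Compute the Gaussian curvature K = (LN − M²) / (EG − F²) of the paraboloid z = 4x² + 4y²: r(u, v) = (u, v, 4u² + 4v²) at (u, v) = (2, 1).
K = 64/103041

Coefficients of the first fundamental form: E = 64*u^2 + 1, F = 64*u*v, G = 64*v^2 + 1.
Coefficients of the second fundamental form: L = 8/sqrt(64*u^2 + 64*v^2 + 1), M = 0, N = 8/sqrt(64*u^2 + 64*v^2 + 1).
Assemble K = (LN − M²)/(EG − F²) = 64/(4096*u^4 + 8192*u^2*v^2 + 128*u^2 + 4096*v^4 + 128*v^2 + 1). At (u, v) = (2, 1): K = 64/103041.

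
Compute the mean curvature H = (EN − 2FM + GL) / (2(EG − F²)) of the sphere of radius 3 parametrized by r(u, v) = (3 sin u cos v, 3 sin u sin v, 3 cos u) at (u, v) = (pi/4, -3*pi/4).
H = -1/3

With E = 9, F = 0, G = 9*sin(u)^2, L = -3*sin(u)/Abs(sin(u)), M = 0, N = -3*sin(u)^3/Abs(sin(u)), assemble
  H = (EN − 2FM + GL) / (2(EG − F²)) = -sin(u)/(3*Abs(sin(u))).
At (u, v) = (pi/4, -3*pi/4): H = -1/3.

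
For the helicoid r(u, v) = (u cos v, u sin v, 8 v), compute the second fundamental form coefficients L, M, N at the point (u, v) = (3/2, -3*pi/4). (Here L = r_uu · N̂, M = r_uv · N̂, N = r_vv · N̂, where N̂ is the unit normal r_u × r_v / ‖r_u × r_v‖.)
L = 0;  M = -16*sqrt(265)/265;  N = 0

Compute the unit normal N̂(u, v) = (8*sin(v)/sqrt(u^2 + 64), -8*cos(v)/sqrt(u^2 + 64), u/sqrt(u^2 + 64)), and the second partials r_uu, r_uv, r_vv. Take dot products:
  L(u, v) = r_uu · N̂ = 0,
  M(u, v) = r_uv · N̂ = -8/sqrt(u^2 + 64),
  N(u, v) = r_vv · N̂ = 0.
Evaluating at (u, v) = (3/2, -3*pi/4):
  L = 0, M = -16*sqrt(265)/265, N = 0.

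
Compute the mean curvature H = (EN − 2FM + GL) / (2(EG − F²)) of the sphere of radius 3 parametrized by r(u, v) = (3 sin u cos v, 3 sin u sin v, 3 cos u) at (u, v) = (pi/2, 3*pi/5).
H = -1/3

With E = 9, F = 0, G = 9*sin(u)^2, L = -3*sin(u)/Abs(sin(u)), M = 0, N = -3*sin(u)^3/Abs(sin(u)), assemble
  H = (EN − 2FM + GL) / (2(EG − F²)) = -sin(u)/(3*Abs(sin(u))).
At (u, v) = (pi/2, 3*pi/5): H = -1/3.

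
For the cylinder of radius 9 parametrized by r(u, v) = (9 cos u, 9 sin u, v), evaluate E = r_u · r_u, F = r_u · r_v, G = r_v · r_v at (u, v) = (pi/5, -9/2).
E = 81;  F = 0;  G = 1

Partials: r_u = (-9*sin(u), 9*cos(u), 0), r_v = (0, 0, 1). As functions of (u, v):
  E = r_u · r_u = 81,
  F = r_u · r_v = 0,
  G = r_v · r_v = 1.
Evaluating at (u, v) = (pi/5, -9/2): E = 81, F = 0, G = 1.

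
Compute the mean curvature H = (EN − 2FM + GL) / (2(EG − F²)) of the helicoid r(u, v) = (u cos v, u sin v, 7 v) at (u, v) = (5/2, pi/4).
H = 0

With E = 1, F = 0, G = u^2 + 49, L = 0, M = -7/sqrt(u^2 + 49), N = 0, assemble
  H = (EN − 2FM + GL) / (2(EG − F²)) = 0.
At (u, v) = (5/2, pi/4): H = 0.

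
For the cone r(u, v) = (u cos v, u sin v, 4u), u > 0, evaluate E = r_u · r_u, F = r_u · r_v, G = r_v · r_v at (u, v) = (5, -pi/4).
E = 17;  F = 0;  G = 25

Partials: r_u = (cos(v), sin(v), 4), r_v = (-u*sin(v), u*cos(v), 0). As functions of (u, v):
  E = r_u · r_u = 17,
  F = r_u · r_v = 0,
  G = r_v · r_v = u^2.
Evaluating at (u, v) = (5, -pi/4): E = 17, F = 0, G = 25.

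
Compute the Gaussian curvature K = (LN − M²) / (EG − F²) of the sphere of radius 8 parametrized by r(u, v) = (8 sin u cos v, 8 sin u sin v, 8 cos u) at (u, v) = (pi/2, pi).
K = 1/64

Coefficients of the first fundamental form: E = 64, F = 0, G = 64*sin(u)^2.
Coefficients of the second fundamental form: L = -8*sin(u)/Abs(sin(u)), M = 0, N = -8*sin(u)^3/Abs(sin(u)).
Assemble K = (LN − M²)/(EG − F²) = 1/64. At (u, v) = (pi/2, pi): K = 1/64.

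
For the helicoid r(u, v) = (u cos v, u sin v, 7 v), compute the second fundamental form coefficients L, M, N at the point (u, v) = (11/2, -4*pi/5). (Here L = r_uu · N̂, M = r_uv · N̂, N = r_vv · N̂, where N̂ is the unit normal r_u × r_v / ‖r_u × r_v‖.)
L = 0;  M = -14*sqrt(317)/317;  N = 0

Compute the unit normal N̂(u, v) = (7*sin(v)/sqrt(u^2 + 49), -7*cos(v)/sqrt(u^2 + 49), u/sqrt(u^2 + 49)), and the second partials r_uu, r_uv, r_vv. Take dot products:
  L(u, v) = r_uu · N̂ = 0,
  M(u, v) = r_uv · N̂ = -7/sqrt(u^2 + 49),
  N(u, v) = r_vv · N̂ = 0.
Evaluating at (u, v) = (11/2, -4*pi/5):
  L = 0, M = -14*sqrt(317)/317, N = 0.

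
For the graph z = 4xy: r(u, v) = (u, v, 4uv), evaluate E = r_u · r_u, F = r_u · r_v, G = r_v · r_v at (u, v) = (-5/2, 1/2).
E = 5;  F = -20;  G = 101

Partials: r_u = (1, 0, 4*v), r_v = (0, 1, 4*u). As functions of (u, v):
  E = r_u · r_u = 16*v^2 + 1,
  F = r_u · r_v = 16*u*v,
  G = r_v · r_v = 16*u^2 + 1.
Evaluating at (u, v) = (-5/2, 1/2): E = 5, F = -20, G = 101.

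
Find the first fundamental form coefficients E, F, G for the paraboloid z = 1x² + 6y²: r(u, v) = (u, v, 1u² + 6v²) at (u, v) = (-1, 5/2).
E = 5;  F = -60;  G = 901

Partials: r_u = (1, 0, 2*u), r_v = (0, 1, 12*v). As functions of (u, v):
  E = r_u · r_u = 4*u^2 + 1,
  F = r_u · r_v = 24*u*v,
  G = r_v · r_v = 144*v^2 + 1.
Evaluating at (u, v) = (-1, 5/2): E = 5, F = -60, G = 901.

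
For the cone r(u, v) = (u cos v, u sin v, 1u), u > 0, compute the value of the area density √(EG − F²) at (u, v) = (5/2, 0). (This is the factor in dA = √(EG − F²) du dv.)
√(EG − F²)|_{(5/2, 0)} = 5*sqrt(2)/2

E = 2, F = 0, G = u^2, so EG − F² = 2*u^2. Taking the positive square root: √(EG − F²) = sqrt(2)*Abs(u). At (u, v) = (5/2, 0): 5*sqrt(2)/2.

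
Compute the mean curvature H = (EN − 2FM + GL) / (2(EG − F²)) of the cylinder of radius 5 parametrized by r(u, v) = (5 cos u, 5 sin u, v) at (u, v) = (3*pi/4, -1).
H = -1/10

With E = 25, F = 0, G = 1, L = -5, M = 0, N = 0, assemble
  H = (EN − 2FM + GL) / (2(EG − F²)) = -1/10.
At (u, v) = (3*pi/4, -1): H = -1/10.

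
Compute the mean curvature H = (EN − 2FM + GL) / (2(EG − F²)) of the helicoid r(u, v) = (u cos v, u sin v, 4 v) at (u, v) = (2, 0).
H = 0

With E = 1, F = 0, G = u^2 + 16, L = 0, M = -4/sqrt(u^2 + 16), N = 0, assemble
  H = (EN − 2FM + GL) / (2(EG − F²)) = 0.
At (u, v) = (2, 0): H = 0.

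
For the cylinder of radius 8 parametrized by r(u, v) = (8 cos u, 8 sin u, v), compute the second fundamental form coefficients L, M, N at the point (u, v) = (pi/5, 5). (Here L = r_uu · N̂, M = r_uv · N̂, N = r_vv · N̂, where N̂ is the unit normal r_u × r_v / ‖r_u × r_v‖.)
L = -8;  M = 0;  N = 0

Compute the unit normal N̂(u, v) = (cos(u), sin(u), 0), and the second partials r_uu, r_uv, r_vv. Take dot products:
  L(u, v) = r_uu · N̂ = -8,
  M(u, v) = r_uv · N̂ = 0,
  N(u, v) = r_vv · N̂ = 0.
Evaluating at (u, v) = (pi/5, 5):
  L = -8, M = 0, N = 0.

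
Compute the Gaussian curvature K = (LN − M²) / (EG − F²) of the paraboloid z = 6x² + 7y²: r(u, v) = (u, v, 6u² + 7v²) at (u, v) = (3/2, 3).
K = 168/4363921

Coefficients of the first fundamental form: E = 144*u^2 + 1, F = 168*u*v, G = 196*v^2 + 1.
Coefficients of the second fundamental form: L = 12/sqrt(144*u^2 + 196*v^2 + 1), M = 0, N = 14/sqrt(144*u^2 + 196*v^2 + 1).
Assemble K = (LN − M²)/(EG − F²) = 168/(20736*u^4 + 56448*u^2*v^2 + 288*u^2 + 38416*v^4 + 392*v^2 + 1). At (u, v) = (3/2, 3): K = 168/4363921.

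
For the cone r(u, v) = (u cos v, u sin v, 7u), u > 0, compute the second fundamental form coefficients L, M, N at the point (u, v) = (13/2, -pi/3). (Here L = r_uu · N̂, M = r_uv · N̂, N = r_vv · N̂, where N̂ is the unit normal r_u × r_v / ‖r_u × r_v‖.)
L = 0;  M = 0;  N = 91*sqrt(2)/20

Compute the unit normal N̂(u, v) = (-7*sqrt(2)*u*cos(v)/(10*Abs(u)), -7*sqrt(2)*u*sin(v)/(10*Abs(u)), sqrt(2)*u/(10*Abs(u))), and the second partials r_uu, r_uv, r_vv. Take dot products:
  L(u, v) = r_uu · N̂ = 0,
  M(u, v) = r_uv · N̂ = 0,
  N(u, v) = r_vv · N̂ = 7*sqrt(2)*u^2/(10*Abs(u)).
Evaluating at (u, v) = (13/2, -pi/3):
  L = 0, M = 0, N = 91*sqrt(2)/20.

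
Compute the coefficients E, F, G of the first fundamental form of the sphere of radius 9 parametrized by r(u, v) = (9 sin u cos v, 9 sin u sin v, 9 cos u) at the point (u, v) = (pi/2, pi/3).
E = 81;  F = 0;  G = 81

Partials: r_u = (9*cos(u)*cos(v), 9*sin(v)*cos(u), -9*sin(u)), r_v = (-9*sin(u)*sin(v), 9*sin(u)*cos(v), 0). As functions of (u, v):
  E = r_u · r_u = 81,
  F = r_u · r_v = 0,
  G = r_v · r_v = 81*sin(u)^2.
Evaluating at (u, v) = (pi/2, pi/3): E = 81, F = 0, G = 81.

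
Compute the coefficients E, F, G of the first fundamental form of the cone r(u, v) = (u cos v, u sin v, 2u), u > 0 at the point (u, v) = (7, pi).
E = 5;  F = 0;  G = 49

Partials: r_u = (cos(v), sin(v), 2), r_v = (-u*sin(v), u*cos(v), 0). As functions of (u, v):
  E = r_u · r_u = 5,
  F = r_u · r_v = 0,
  G = r_v · r_v = u^2.
Evaluating at (u, v) = (7, pi): E = 5, F = 0, G = 49.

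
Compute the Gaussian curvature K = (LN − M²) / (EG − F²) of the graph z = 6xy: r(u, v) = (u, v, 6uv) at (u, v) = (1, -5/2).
K = -9/17161

Coefficients of the first fundamental form: E = 36*v^2 + 1, F = 36*u*v, G = 36*u^2 + 1.
Coefficients of the second fundamental form: L = 0, M = 6/sqrt(36*u^2 + 36*v^2 + 1), N = 0.
Assemble K = (LN − M²)/(EG − F²) = -36/(1296*u^4 + 2592*u^2*v^2 + 72*u^2 + 1296*v^4 + 72*v^2 + 1). At (u, v) = (1, -5/2): K = -9/17161.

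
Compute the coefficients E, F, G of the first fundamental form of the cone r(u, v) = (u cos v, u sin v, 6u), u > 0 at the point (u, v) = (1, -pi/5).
E = 37;  F = 0;  G = 1

Partials: r_u = (cos(v), sin(v), 6), r_v = (-u*sin(v), u*cos(v), 0). As functions of (u, v):
  E = r_u · r_u = 37,
  F = r_u · r_v = 0,
  G = r_v · r_v = u^2.
Evaluating at (u, v) = (1, -pi/5): E = 37, F = 0, G = 1.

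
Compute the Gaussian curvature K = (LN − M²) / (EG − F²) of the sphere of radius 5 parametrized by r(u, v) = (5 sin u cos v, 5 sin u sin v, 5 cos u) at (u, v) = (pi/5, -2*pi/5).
K = 1/25

Coefficients of the first fundamental form: E = 25, F = 0, G = 25*sin(u)^2.
Coefficients of the second fundamental form: L = -5*sin(u)/Abs(sin(u)), M = 0, N = -5*sin(u)^3/Abs(sin(u)).
Assemble K = (LN − M²)/(EG − F²) = 1/25. At (u, v) = (pi/5, -2*pi/5): K = 1/25.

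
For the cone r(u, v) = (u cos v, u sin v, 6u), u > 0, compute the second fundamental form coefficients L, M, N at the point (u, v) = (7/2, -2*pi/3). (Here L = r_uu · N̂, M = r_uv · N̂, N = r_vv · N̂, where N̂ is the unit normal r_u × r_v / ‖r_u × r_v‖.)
L = 0;  M = 0;  N = 21*sqrt(37)/37

Compute the unit normal N̂(u, v) = (-6*sqrt(37)*u*cos(v)/(37*Abs(u)), -6*sqrt(37)*u*sin(v)/(37*Abs(u)), sqrt(37)*u/(37*Abs(u))), and the second partials r_uu, r_uv, r_vv. Take dot products:
  L(u, v) = r_uu · N̂ = 0,
  M(u, v) = r_uv · N̂ = 0,
  N(u, v) = r_vv · N̂ = 6*sqrt(37)*u^2/(37*Abs(u)).
Evaluating at (u, v) = (7/2, -2*pi/3):
  L = 0, M = 0, N = 21*sqrt(37)/37.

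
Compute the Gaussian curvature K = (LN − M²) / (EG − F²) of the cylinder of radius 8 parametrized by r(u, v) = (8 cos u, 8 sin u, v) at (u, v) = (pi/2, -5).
K = 0

Coefficients of the first fundamental form: E = 64, F = 0, G = 1.
Coefficients of the second fundamental form: L = -8, M = 0, N = 0.
Assemble K = (LN − M²)/(EG − F²) = 0. At (u, v) = (pi/2, -5): K = 0.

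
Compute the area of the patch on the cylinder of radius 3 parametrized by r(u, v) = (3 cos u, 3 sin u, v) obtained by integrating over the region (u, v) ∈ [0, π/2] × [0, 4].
Area = 6*pi

Area = ∫∫ √(EG − F²) du dv with √(EG − F²) = 3. Integrating over [0, π/2] × [0, 4] gives 6*pi.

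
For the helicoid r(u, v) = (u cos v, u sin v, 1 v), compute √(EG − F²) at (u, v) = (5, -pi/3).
√(EG − F²)|_{(5, -pi/3)} = sqrt(26)

E = 1, F = 0, G = u^2 + 1; EG − F² = u^2 + 1; √(EG − F²) = sqrt(u^2 + 1). At the given point: sqrt(26).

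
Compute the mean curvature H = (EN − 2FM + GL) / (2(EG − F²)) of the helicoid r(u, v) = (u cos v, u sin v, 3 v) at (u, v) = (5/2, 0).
H = 0

With E = 1, F = 0, G = u^2 + 9, L = 0, M = -3/sqrt(u^2 + 9), N = 0, assemble
  H = (EN − 2FM + GL) / (2(EG − F²)) = 0.
At (u, v) = (5/2, 0): H = 0.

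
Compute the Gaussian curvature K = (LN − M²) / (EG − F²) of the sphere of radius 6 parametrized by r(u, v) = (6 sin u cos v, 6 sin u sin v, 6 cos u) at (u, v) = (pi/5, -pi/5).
K = 1/36

Coefficients of the first fundamental form: E = 36, F = 0, G = 36*sin(u)^2.
Coefficients of the second fundamental form: L = -6*sin(u)/Abs(sin(u)), M = 0, N = -6*sin(u)^3/Abs(sin(u)).
Assemble K = (LN − M²)/(EG − F²) = 1/36. At (u, v) = (pi/5, -pi/5): K = 1/36.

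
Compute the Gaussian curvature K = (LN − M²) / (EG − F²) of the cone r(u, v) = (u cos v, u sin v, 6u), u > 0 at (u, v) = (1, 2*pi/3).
K = 0

Coefficients of the first fundamental form: E = 37, F = 0, G = u^2.
Coefficients of the second fundamental form: L = 0, M = 0, N = 6*sqrt(37)*u^2/(37*Abs(u)).
Assemble K = (LN − M²)/(EG − F²) = 0. At (u, v) = (1, 2*pi/3): K = 0.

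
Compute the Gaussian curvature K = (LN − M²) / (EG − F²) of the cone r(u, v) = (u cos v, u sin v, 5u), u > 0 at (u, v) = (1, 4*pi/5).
K = 0

Coefficients of the first fundamental form: E = 26, F = 0, G = u^2.
Coefficients of the second fundamental form: L = 0, M = 0, N = 5*sqrt(26)*u^2/(26*Abs(u)).
Assemble K = (LN − M²)/(EG − F²) = 0. At (u, v) = (1, 4*pi/5): K = 0.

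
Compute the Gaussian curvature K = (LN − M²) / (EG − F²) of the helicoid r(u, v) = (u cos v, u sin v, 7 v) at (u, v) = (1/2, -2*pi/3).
K = -784/38809

Coefficients of the first fundamental form: E = 1, F = 0, G = u^2 + 49.
Coefficients of the second fundamental form: L = 0, M = -7/sqrt(u^2 + 49), N = 0.
Assemble K = (LN − M²)/(EG − F²) = -49/(u^2 + 49)^2. At (u, v) = (1/2, -2*pi/3): K = -784/38809.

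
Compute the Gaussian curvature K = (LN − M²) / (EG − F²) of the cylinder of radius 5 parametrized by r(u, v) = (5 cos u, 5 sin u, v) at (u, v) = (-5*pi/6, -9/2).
K = 0

Coefficients of the first fundamental form: E = 25, F = 0, G = 1.
Coefficients of the second fundamental form: L = -5, M = 0, N = 0.
Assemble K = (LN − M²)/(EG − F²) = 0. At (u, v) = (-5*pi/6, -9/2): K = 0.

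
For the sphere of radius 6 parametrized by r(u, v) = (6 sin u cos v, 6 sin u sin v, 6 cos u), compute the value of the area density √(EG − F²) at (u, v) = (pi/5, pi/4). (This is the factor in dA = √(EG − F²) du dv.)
√(EG − F²)|_{(pi/5, pi/4)} = 9*sqrt(10 - 2*sqrt(5))

E = 36, F = 0, G = 36*sin(u)^2, so EG − F² = 1296*sin(u)^2. Taking the positive square root: √(EG − F²) = 36*Abs(sin(u)). At (u, v) = (pi/5, pi/4): 9*sqrt(10 - 2*sqrt(5)).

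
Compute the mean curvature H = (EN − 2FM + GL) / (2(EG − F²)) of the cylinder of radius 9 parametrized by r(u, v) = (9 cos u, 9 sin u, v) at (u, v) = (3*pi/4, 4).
H = -1/18

With E = 81, F = 0, G = 1, L = -9, M = 0, N = 0, assemble
  H = (EN − 2FM + GL) / (2(EG − F²)) = -1/18.
At (u, v) = (3*pi/4, 4): H = -1/18.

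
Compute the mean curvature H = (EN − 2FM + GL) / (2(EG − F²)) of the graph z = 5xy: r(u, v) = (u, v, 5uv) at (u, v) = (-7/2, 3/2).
H = 2625*sqrt(1454)/1057058

With E = 25*v^2 + 1, F = 25*u*v, G = 25*u^2 + 1, L = 0, M = 5/sqrt(25*u^2 + 25*v^2 + 1), N = 0, assemble
  H = (EN − 2FM + GL) / (2(EG − F²)) = -125*u*v/(25*u^2 + 25*v^2 + 1)^(3/2).
At (u, v) = (-7/2, 3/2): H = 2625*sqrt(1454)/1057058.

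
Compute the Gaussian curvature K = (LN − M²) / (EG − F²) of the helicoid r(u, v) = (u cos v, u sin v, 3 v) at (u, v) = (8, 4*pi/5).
K = -9/5329

Coefficients of the first fundamental form: E = 1, F = 0, G = u^2 + 9.
Coefficients of the second fundamental form: L = 0, M = -3/sqrt(u^2 + 9), N = 0.
Assemble K = (LN − M²)/(EG − F²) = -9/(u^2 + 9)^2. At (u, v) = (8, 4*pi/5): K = -9/5329.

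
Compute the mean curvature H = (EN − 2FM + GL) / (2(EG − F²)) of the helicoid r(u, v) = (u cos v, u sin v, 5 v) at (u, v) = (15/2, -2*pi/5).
H = 0

With E = 1, F = 0, G = u^2 + 25, L = 0, M = -5/sqrt(u^2 + 25), N = 0, assemble
  H = (EN − 2FM + GL) / (2(EG − F²)) = 0.
At (u, v) = (15/2, -2*pi/5): H = 0.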